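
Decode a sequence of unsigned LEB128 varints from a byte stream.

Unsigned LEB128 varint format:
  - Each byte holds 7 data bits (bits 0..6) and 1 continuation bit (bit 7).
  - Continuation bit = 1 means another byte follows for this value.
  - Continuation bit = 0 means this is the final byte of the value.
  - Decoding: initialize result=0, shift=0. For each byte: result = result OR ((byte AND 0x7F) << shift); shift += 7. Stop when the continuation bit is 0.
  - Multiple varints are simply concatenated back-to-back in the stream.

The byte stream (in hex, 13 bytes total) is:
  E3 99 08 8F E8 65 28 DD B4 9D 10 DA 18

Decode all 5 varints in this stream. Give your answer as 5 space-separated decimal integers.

Answer: 134371 1668111 40 34036317 3162

Derivation:
  byte[0]=0xE3 cont=1 payload=0x63=99: acc |= 99<<0 -> acc=99 shift=7
  byte[1]=0x99 cont=1 payload=0x19=25: acc |= 25<<7 -> acc=3299 shift=14
  byte[2]=0x08 cont=0 payload=0x08=8: acc |= 8<<14 -> acc=134371 shift=21 [end]
Varint 1: bytes[0:3] = E3 99 08 -> value 134371 (3 byte(s))
  byte[3]=0x8F cont=1 payload=0x0F=15: acc |= 15<<0 -> acc=15 shift=7
  byte[4]=0xE8 cont=1 payload=0x68=104: acc |= 104<<7 -> acc=13327 shift=14
  byte[5]=0x65 cont=0 payload=0x65=101: acc |= 101<<14 -> acc=1668111 shift=21 [end]
Varint 2: bytes[3:6] = 8F E8 65 -> value 1668111 (3 byte(s))
  byte[6]=0x28 cont=0 payload=0x28=40: acc |= 40<<0 -> acc=40 shift=7 [end]
Varint 3: bytes[6:7] = 28 -> value 40 (1 byte(s))
  byte[7]=0xDD cont=1 payload=0x5D=93: acc |= 93<<0 -> acc=93 shift=7
  byte[8]=0xB4 cont=1 payload=0x34=52: acc |= 52<<7 -> acc=6749 shift=14
  byte[9]=0x9D cont=1 payload=0x1D=29: acc |= 29<<14 -> acc=481885 shift=21
  byte[10]=0x10 cont=0 payload=0x10=16: acc |= 16<<21 -> acc=34036317 shift=28 [end]
Varint 4: bytes[7:11] = DD B4 9D 10 -> value 34036317 (4 byte(s))
  byte[11]=0xDA cont=1 payload=0x5A=90: acc |= 90<<0 -> acc=90 shift=7
  byte[12]=0x18 cont=0 payload=0x18=24: acc |= 24<<7 -> acc=3162 shift=14 [end]
Varint 5: bytes[11:13] = DA 18 -> value 3162 (2 byte(s))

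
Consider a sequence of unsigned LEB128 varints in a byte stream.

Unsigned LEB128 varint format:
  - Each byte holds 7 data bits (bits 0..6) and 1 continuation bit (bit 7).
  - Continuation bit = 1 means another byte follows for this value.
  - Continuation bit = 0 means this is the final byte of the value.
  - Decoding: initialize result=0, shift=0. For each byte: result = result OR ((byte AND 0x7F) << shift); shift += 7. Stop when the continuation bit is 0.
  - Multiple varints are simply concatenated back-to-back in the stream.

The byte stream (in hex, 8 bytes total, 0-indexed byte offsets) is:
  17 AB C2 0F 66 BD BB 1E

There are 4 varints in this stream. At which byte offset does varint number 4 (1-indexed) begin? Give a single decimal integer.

Answer: 5

Derivation:
  byte[0]=0x17 cont=0 payload=0x17=23: acc |= 23<<0 -> acc=23 shift=7 [end]
Varint 1: bytes[0:1] = 17 -> value 23 (1 byte(s))
  byte[1]=0xAB cont=1 payload=0x2B=43: acc |= 43<<0 -> acc=43 shift=7
  byte[2]=0xC2 cont=1 payload=0x42=66: acc |= 66<<7 -> acc=8491 shift=14
  byte[3]=0x0F cont=0 payload=0x0F=15: acc |= 15<<14 -> acc=254251 shift=21 [end]
Varint 2: bytes[1:4] = AB C2 0F -> value 254251 (3 byte(s))
  byte[4]=0x66 cont=0 payload=0x66=102: acc |= 102<<0 -> acc=102 shift=7 [end]
Varint 3: bytes[4:5] = 66 -> value 102 (1 byte(s))
  byte[5]=0xBD cont=1 payload=0x3D=61: acc |= 61<<0 -> acc=61 shift=7
  byte[6]=0xBB cont=1 payload=0x3B=59: acc |= 59<<7 -> acc=7613 shift=14
  byte[7]=0x1E cont=0 payload=0x1E=30: acc |= 30<<14 -> acc=499133 shift=21 [end]
Varint 4: bytes[5:8] = BD BB 1E -> value 499133 (3 byte(s))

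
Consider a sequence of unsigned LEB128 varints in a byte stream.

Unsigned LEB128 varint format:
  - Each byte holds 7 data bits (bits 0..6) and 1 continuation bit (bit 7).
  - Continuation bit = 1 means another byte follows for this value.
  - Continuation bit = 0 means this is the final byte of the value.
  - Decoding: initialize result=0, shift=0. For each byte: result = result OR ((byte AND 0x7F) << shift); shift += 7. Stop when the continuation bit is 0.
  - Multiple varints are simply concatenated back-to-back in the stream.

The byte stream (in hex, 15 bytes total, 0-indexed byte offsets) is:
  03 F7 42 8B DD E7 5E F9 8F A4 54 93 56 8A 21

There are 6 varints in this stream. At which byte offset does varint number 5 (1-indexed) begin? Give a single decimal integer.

Answer: 11

Derivation:
  byte[0]=0x03 cont=0 payload=0x03=3: acc |= 3<<0 -> acc=3 shift=7 [end]
Varint 1: bytes[0:1] = 03 -> value 3 (1 byte(s))
  byte[1]=0xF7 cont=1 payload=0x77=119: acc |= 119<<0 -> acc=119 shift=7
  byte[2]=0x42 cont=0 payload=0x42=66: acc |= 66<<7 -> acc=8567 shift=14 [end]
Varint 2: bytes[1:3] = F7 42 -> value 8567 (2 byte(s))
  byte[3]=0x8B cont=1 payload=0x0B=11: acc |= 11<<0 -> acc=11 shift=7
  byte[4]=0xDD cont=1 payload=0x5D=93: acc |= 93<<7 -> acc=11915 shift=14
  byte[5]=0xE7 cont=1 payload=0x67=103: acc |= 103<<14 -> acc=1699467 shift=21
  byte[6]=0x5E cont=0 payload=0x5E=94: acc |= 94<<21 -> acc=198831755 shift=28 [end]
Varint 3: bytes[3:7] = 8B DD E7 5E -> value 198831755 (4 byte(s))
  byte[7]=0xF9 cont=1 payload=0x79=121: acc |= 121<<0 -> acc=121 shift=7
  byte[8]=0x8F cont=1 payload=0x0F=15: acc |= 15<<7 -> acc=2041 shift=14
  byte[9]=0xA4 cont=1 payload=0x24=36: acc |= 36<<14 -> acc=591865 shift=21
  byte[10]=0x54 cont=0 payload=0x54=84: acc |= 84<<21 -> acc=176752633 shift=28 [end]
Varint 4: bytes[7:11] = F9 8F A4 54 -> value 176752633 (4 byte(s))
  byte[11]=0x93 cont=1 payload=0x13=19: acc |= 19<<0 -> acc=19 shift=7
  byte[12]=0x56 cont=0 payload=0x56=86: acc |= 86<<7 -> acc=11027 shift=14 [end]
Varint 5: bytes[11:13] = 93 56 -> value 11027 (2 byte(s))
  byte[13]=0x8A cont=1 payload=0x0A=10: acc |= 10<<0 -> acc=10 shift=7
  byte[14]=0x21 cont=0 payload=0x21=33: acc |= 33<<7 -> acc=4234 shift=14 [end]
Varint 6: bytes[13:15] = 8A 21 -> value 4234 (2 byte(s))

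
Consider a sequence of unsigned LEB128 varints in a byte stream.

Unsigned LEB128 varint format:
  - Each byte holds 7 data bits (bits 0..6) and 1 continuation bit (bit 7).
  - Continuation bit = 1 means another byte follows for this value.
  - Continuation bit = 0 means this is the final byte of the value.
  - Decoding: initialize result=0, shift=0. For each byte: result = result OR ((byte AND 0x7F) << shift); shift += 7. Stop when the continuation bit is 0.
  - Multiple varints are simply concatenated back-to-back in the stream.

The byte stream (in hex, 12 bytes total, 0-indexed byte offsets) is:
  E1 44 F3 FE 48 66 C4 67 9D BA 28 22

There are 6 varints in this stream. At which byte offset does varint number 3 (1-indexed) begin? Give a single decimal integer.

  byte[0]=0xE1 cont=1 payload=0x61=97: acc |= 97<<0 -> acc=97 shift=7
  byte[1]=0x44 cont=0 payload=0x44=68: acc |= 68<<7 -> acc=8801 shift=14 [end]
Varint 1: bytes[0:2] = E1 44 -> value 8801 (2 byte(s))
  byte[2]=0xF3 cont=1 payload=0x73=115: acc |= 115<<0 -> acc=115 shift=7
  byte[3]=0xFE cont=1 payload=0x7E=126: acc |= 126<<7 -> acc=16243 shift=14
  byte[4]=0x48 cont=0 payload=0x48=72: acc |= 72<<14 -> acc=1195891 shift=21 [end]
Varint 2: bytes[2:5] = F3 FE 48 -> value 1195891 (3 byte(s))
  byte[5]=0x66 cont=0 payload=0x66=102: acc |= 102<<0 -> acc=102 shift=7 [end]
Varint 3: bytes[5:6] = 66 -> value 102 (1 byte(s))
  byte[6]=0xC4 cont=1 payload=0x44=68: acc |= 68<<0 -> acc=68 shift=7
  byte[7]=0x67 cont=0 payload=0x67=103: acc |= 103<<7 -> acc=13252 shift=14 [end]
Varint 4: bytes[6:8] = C4 67 -> value 13252 (2 byte(s))
  byte[8]=0x9D cont=1 payload=0x1D=29: acc |= 29<<0 -> acc=29 shift=7
  byte[9]=0xBA cont=1 payload=0x3A=58: acc |= 58<<7 -> acc=7453 shift=14
  byte[10]=0x28 cont=0 payload=0x28=40: acc |= 40<<14 -> acc=662813 shift=21 [end]
Varint 5: bytes[8:11] = 9D BA 28 -> value 662813 (3 byte(s))
  byte[11]=0x22 cont=0 payload=0x22=34: acc |= 34<<0 -> acc=34 shift=7 [end]
Varint 6: bytes[11:12] = 22 -> value 34 (1 byte(s))

Answer: 5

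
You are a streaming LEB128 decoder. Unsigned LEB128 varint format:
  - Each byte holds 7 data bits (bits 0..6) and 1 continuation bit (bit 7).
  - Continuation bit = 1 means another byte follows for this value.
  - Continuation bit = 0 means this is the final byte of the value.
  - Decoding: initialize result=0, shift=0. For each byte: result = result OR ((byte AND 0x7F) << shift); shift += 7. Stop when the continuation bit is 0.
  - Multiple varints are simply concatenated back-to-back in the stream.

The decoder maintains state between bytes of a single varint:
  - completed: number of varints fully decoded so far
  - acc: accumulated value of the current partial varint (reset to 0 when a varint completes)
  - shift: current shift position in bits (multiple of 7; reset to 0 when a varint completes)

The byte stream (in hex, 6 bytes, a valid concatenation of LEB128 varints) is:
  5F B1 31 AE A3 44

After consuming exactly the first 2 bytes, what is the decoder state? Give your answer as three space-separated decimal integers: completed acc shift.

Answer: 1 49 7

Derivation:
byte[0]=0x5F cont=0 payload=0x5F: varint #1 complete (value=95); reset -> completed=1 acc=0 shift=0
byte[1]=0xB1 cont=1 payload=0x31: acc |= 49<<0 -> completed=1 acc=49 shift=7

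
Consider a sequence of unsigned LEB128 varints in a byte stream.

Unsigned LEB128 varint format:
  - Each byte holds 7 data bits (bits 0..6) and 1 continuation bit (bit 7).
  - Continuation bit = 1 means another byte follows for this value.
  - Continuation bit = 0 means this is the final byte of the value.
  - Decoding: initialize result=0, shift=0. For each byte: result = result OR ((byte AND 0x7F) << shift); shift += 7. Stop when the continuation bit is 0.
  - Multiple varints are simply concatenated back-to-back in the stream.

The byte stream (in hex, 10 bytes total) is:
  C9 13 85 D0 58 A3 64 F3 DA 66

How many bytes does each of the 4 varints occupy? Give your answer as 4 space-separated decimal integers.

  byte[0]=0xC9 cont=1 payload=0x49=73: acc |= 73<<0 -> acc=73 shift=7
  byte[1]=0x13 cont=0 payload=0x13=19: acc |= 19<<7 -> acc=2505 shift=14 [end]
Varint 1: bytes[0:2] = C9 13 -> value 2505 (2 byte(s))
  byte[2]=0x85 cont=1 payload=0x05=5: acc |= 5<<0 -> acc=5 shift=7
  byte[3]=0xD0 cont=1 payload=0x50=80: acc |= 80<<7 -> acc=10245 shift=14
  byte[4]=0x58 cont=0 payload=0x58=88: acc |= 88<<14 -> acc=1452037 shift=21 [end]
Varint 2: bytes[2:5] = 85 D0 58 -> value 1452037 (3 byte(s))
  byte[5]=0xA3 cont=1 payload=0x23=35: acc |= 35<<0 -> acc=35 shift=7
  byte[6]=0x64 cont=0 payload=0x64=100: acc |= 100<<7 -> acc=12835 shift=14 [end]
Varint 3: bytes[5:7] = A3 64 -> value 12835 (2 byte(s))
  byte[7]=0xF3 cont=1 payload=0x73=115: acc |= 115<<0 -> acc=115 shift=7
  byte[8]=0xDA cont=1 payload=0x5A=90: acc |= 90<<7 -> acc=11635 shift=14
  byte[9]=0x66 cont=0 payload=0x66=102: acc |= 102<<14 -> acc=1682803 shift=21 [end]
Varint 4: bytes[7:10] = F3 DA 66 -> value 1682803 (3 byte(s))

Answer: 2 3 2 3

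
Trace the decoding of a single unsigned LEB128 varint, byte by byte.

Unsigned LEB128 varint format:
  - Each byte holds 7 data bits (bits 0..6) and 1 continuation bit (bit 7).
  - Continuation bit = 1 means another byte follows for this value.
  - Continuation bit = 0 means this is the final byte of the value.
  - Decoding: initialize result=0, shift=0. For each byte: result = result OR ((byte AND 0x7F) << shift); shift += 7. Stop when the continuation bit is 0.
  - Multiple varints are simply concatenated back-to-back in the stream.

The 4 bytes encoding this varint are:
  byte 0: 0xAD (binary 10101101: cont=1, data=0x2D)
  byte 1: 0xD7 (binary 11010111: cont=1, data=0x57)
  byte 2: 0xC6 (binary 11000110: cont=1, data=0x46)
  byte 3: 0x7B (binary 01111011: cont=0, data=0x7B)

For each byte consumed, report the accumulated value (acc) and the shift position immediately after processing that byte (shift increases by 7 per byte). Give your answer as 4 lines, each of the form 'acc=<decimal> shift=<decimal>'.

Answer: acc=45 shift=7
acc=11181 shift=14
acc=1158061 shift=21
acc=259107757 shift=28

Derivation:
byte 0=0xAD: payload=0x2D=45, contrib = 45<<0 = 45; acc -> 45, shift -> 7
byte 1=0xD7: payload=0x57=87, contrib = 87<<7 = 11136; acc -> 11181, shift -> 14
byte 2=0xC6: payload=0x46=70, contrib = 70<<14 = 1146880; acc -> 1158061, shift -> 21
byte 3=0x7B: payload=0x7B=123, contrib = 123<<21 = 257949696; acc -> 259107757, shift -> 28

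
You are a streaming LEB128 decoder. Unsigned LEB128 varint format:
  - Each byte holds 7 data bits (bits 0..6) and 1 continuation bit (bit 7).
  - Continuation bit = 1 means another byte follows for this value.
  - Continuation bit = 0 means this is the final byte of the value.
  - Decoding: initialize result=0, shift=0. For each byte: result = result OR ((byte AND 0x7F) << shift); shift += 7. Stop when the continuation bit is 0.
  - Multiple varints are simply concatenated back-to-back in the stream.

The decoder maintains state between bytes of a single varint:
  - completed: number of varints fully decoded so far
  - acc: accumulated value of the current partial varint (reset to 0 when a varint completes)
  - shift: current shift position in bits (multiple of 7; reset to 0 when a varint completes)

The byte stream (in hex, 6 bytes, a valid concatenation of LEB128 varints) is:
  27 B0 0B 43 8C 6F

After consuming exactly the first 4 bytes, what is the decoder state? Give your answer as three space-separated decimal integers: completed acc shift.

Answer: 3 0 0

Derivation:
byte[0]=0x27 cont=0 payload=0x27: varint #1 complete (value=39); reset -> completed=1 acc=0 shift=0
byte[1]=0xB0 cont=1 payload=0x30: acc |= 48<<0 -> completed=1 acc=48 shift=7
byte[2]=0x0B cont=0 payload=0x0B: varint #2 complete (value=1456); reset -> completed=2 acc=0 shift=0
byte[3]=0x43 cont=0 payload=0x43: varint #3 complete (value=67); reset -> completed=3 acc=0 shift=0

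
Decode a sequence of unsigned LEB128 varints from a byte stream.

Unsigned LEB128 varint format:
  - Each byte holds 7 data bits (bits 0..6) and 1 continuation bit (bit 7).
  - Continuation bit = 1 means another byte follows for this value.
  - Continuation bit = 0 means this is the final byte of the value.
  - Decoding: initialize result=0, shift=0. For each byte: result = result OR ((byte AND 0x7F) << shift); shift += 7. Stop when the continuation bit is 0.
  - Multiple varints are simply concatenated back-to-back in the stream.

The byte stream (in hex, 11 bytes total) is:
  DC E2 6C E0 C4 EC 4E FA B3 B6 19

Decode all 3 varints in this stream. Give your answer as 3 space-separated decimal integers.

  byte[0]=0xDC cont=1 payload=0x5C=92: acc |= 92<<0 -> acc=92 shift=7
  byte[1]=0xE2 cont=1 payload=0x62=98: acc |= 98<<7 -> acc=12636 shift=14
  byte[2]=0x6C cont=0 payload=0x6C=108: acc |= 108<<14 -> acc=1782108 shift=21 [end]
Varint 1: bytes[0:3] = DC E2 6C -> value 1782108 (3 byte(s))
  byte[3]=0xE0 cont=1 payload=0x60=96: acc |= 96<<0 -> acc=96 shift=7
  byte[4]=0xC4 cont=1 payload=0x44=68: acc |= 68<<7 -> acc=8800 shift=14
  byte[5]=0xEC cont=1 payload=0x6C=108: acc |= 108<<14 -> acc=1778272 shift=21
  byte[6]=0x4E cont=0 payload=0x4E=78: acc |= 78<<21 -> acc=165356128 shift=28 [end]
Varint 2: bytes[3:7] = E0 C4 EC 4E -> value 165356128 (4 byte(s))
  byte[7]=0xFA cont=1 payload=0x7A=122: acc |= 122<<0 -> acc=122 shift=7
  byte[8]=0xB3 cont=1 payload=0x33=51: acc |= 51<<7 -> acc=6650 shift=14
  byte[9]=0xB6 cont=1 payload=0x36=54: acc |= 54<<14 -> acc=891386 shift=21
  byte[10]=0x19 cont=0 payload=0x19=25: acc |= 25<<21 -> acc=53320186 shift=28 [end]
Varint 3: bytes[7:11] = FA B3 B6 19 -> value 53320186 (4 byte(s))

Answer: 1782108 165356128 53320186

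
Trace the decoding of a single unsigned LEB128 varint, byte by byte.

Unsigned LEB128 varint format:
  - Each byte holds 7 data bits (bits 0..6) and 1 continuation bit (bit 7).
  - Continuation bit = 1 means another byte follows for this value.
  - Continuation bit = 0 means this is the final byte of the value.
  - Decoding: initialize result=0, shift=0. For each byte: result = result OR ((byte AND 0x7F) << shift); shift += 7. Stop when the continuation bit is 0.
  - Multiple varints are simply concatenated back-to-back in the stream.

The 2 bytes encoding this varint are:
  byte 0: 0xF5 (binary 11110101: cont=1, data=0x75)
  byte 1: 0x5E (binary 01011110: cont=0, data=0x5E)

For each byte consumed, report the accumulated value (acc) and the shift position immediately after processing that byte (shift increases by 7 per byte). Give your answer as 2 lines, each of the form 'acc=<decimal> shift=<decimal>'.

byte 0=0xF5: payload=0x75=117, contrib = 117<<0 = 117; acc -> 117, shift -> 7
byte 1=0x5E: payload=0x5E=94, contrib = 94<<7 = 12032; acc -> 12149, shift -> 14

Answer: acc=117 shift=7
acc=12149 shift=14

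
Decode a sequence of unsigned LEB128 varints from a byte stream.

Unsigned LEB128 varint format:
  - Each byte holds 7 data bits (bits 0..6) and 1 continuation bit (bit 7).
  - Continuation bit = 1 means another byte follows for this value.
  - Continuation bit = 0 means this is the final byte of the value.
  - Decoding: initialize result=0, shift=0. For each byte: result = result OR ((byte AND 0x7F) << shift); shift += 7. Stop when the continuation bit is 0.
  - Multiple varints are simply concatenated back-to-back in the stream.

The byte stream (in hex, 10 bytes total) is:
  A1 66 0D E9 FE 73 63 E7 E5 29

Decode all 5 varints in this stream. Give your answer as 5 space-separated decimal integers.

  byte[0]=0xA1 cont=1 payload=0x21=33: acc |= 33<<0 -> acc=33 shift=7
  byte[1]=0x66 cont=0 payload=0x66=102: acc |= 102<<7 -> acc=13089 shift=14 [end]
Varint 1: bytes[0:2] = A1 66 -> value 13089 (2 byte(s))
  byte[2]=0x0D cont=0 payload=0x0D=13: acc |= 13<<0 -> acc=13 shift=7 [end]
Varint 2: bytes[2:3] = 0D -> value 13 (1 byte(s))
  byte[3]=0xE9 cont=1 payload=0x69=105: acc |= 105<<0 -> acc=105 shift=7
  byte[4]=0xFE cont=1 payload=0x7E=126: acc |= 126<<7 -> acc=16233 shift=14
  byte[5]=0x73 cont=0 payload=0x73=115: acc |= 115<<14 -> acc=1900393 shift=21 [end]
Varint 3: bytes[3:6] = E9 FE 73 -> value 1900393 (3 byte(s))
  byte[6]=0x63 cont=0 payload=0x63=99: acc |= 99<<0 -> acc=99 shift=7 [end]
Varint 4: bytes[6:7] = 63 -> value 99 (1 byte(s))
  byte[7]=0xE7 cont=1 payload=0x67=103: acc |= 103<<0 -> acc=103 shift=7
  byte[8]=0xE5 cont=1 payload=0x65=101: acc |= 101<<7 -> acc=13031 shift=14
  byte[9]=0x29 cont=0 payload=0x29=41: acc |= 41<<14 -> acc=684775 shift=21 [end]
Varint 5: bytes[7:10] = E7 E5 29 -> value 684775 (3 byte(s))

Answer: 13089 13 1900393 99 684775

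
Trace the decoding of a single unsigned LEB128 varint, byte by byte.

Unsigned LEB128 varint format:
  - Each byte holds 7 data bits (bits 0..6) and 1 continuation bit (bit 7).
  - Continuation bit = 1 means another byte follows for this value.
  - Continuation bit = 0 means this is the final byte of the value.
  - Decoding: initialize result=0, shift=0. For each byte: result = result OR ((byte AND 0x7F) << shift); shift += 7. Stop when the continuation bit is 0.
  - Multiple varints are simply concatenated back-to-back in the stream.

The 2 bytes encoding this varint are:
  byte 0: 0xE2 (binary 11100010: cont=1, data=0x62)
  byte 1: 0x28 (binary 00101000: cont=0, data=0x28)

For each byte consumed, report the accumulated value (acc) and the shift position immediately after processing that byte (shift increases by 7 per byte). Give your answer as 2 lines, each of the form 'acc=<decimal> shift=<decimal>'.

byte 0=0xE2: payload=0x62=98, contrib = 98<<0 = 98; acc -> 98, shift -> 7
byte 1=0x28: payload=0x28=40, contrib = 40<<7 = 5120; acc -> 5218, shift -> 14

Answer: acc=98 shift=7
acc=5218 shift=14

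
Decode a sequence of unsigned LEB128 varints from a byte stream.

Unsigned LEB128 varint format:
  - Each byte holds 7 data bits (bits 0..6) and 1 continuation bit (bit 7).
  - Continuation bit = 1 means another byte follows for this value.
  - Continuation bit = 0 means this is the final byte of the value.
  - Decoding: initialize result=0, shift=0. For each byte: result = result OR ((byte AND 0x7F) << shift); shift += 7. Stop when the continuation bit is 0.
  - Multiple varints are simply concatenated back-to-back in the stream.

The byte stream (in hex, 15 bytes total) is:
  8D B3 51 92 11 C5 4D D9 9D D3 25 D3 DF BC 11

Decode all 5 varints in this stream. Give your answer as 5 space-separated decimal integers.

  byte[0]=0x8D cont=1 payload=0x0D=13: acc |= 13<<0 -> acc=13 shift=7
  byte[1]=0xB3 cont=1 payload=0x33=51: acc |= 51<<7 -> acc=6541 shift=14
  byte[2]=0x51 cont=0 payload=0x51=81: acc |= 81<<14 -> acc=1333645 shift=21 [end]
Varint 1: bytes[0:3] = 8D B3 51 -> value 1333645 (3 byte(s))
  byte[3]=0x92 cont=1 payload=0x12=18: acc |= 18<<0 -> acc=18 shift=7
  byte[4]=0x11 cont=0 payload=0x11=17: acc |= 17<<7 -> acc=2194 shift=14 [end]
Varint 2: bytes[3:5] = 92 11 -> value 2194 (2 byte(s))
  byte[5]=0xC5 cont=1 payload=0x45=69: acc |= 69<<0 -> acc=69 shift=7
  byte[6]=0x4D cont=0 payload=0x4D=77: acc |= 77<<7 -> acc=9925 shift=14 [end]
Varint 3: bytes[5:7] = C5 4D -> value 9925 (2 byte(s))
  byte[7]=0xD9 cont=1 payload=0x59=89: acc |= 89<<0 -> acc=89 shift=7
  byte[8]=0x9D cont=1 payload=0x1D=29: acc |= 29<<7 -> acc=3801 shift=14
  byte[9]=0xD3 cont=1 payload=0x53=83: acc |= 83<<14 -> acc=1363673 shift=21
  byte[10]=0x25 cont=0 payload=0x25=37: acc |= 37<<21 -> acc=78958297 shift=28 [end]
Varint 4: bytes[7:11] = D9 9D D3 25 -> value 78958297 (4 byte(s))
  byte[11]=0xD3 cont=1 payload=0x53=83: acc |= 83<<0 -> acc=83 shift=7
  byte[12]=0xDF cont=1 payload=0x5F=95: acc |= 95<<7 -> acc=12243 shift=14
  byte[13]=0xBC cont=1 payload=0x3C=60: acc |= 60<<14 -> acc=995283 shift=21
  byte[14]=0x11 cont=0 payload=0x11=17: acc |= 17<<21 -> acc=36646867 shift=28 [end]
Varint 5: bytes[11:15] = D3 DF BC 11 -> value 36646867 (4 byte(s))

Answer: 1333645 2194 9925 78958297 36646867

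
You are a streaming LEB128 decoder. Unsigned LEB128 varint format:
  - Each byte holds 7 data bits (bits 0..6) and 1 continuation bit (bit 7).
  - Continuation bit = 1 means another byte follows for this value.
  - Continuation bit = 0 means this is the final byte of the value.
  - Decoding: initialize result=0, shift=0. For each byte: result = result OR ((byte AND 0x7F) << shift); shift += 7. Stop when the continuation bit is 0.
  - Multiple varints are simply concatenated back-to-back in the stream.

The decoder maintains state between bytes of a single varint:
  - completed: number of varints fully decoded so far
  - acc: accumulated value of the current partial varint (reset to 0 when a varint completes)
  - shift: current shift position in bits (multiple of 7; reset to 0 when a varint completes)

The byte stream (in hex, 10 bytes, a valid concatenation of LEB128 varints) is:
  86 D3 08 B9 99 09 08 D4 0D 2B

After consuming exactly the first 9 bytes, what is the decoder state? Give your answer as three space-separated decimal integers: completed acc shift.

byte[0]=0x86 cont=1 payload=0x06: acc |= 6<<0 -> completed=0 acc=6 shift=7
byte[1]=0xD3 cont=1 payload=0x53: acc |= 83<<7 -> completed=0 acc=10630 shift=14
byte[2]=0x08 cont=0 payload=0x08: varint #1 complete (value=141702); reset -> completed=1 acc=0 shift=0
byte[3]=0xB9 cont=1 payload=0x39: acc |= 57<<0 -> completed=1 acc=57 shift=7
byte[4]=0x99 cont=1 payload=0x19: acc |= 25<<7 -> completed=1 acc=3257 shift=14
byte[5]=0x09 cont=0 payload=0x09: varint #2 complete (value=150713); reset -> completed=2 acc=0 shift=0
byte[6]=0x08 cont=0 payload=0x08: varint #3 complete (value=8); reset -> completed=3 acc=0 shift=0
byte[7]=0xD4 cont=1 payload=0x54: acc |= 84<<0 -> completed=3 acc=84 shift=7
byte[8]=0x0D cont=0 payload=0x0D: varint #4 complete (value=1748); reset -> completed=4 acc=0 shift=0

Answer: 4 0 0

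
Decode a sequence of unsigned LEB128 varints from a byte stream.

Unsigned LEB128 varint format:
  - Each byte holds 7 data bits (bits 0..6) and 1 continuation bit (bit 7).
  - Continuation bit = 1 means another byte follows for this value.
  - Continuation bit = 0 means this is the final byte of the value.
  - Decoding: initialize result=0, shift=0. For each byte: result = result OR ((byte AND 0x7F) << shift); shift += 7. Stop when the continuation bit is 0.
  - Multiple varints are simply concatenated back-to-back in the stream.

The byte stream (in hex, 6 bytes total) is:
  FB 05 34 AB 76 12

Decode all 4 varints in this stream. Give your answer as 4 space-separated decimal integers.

  byte[0]=0xFB cont=1 payload=0x7B=123: acc |= 123<<0 -> acc=123 shift=7
  byte[1]=0x05 cont=0 payload=0x05=5: acc |= 5<<7 -> acc=763 shift=14 [end]
Varint 1: bytes[0:2] = FB 05 -> value 763 (2 byte(s))
  byte[2]=0x34 cont=0 payload=0x34=52: acc |= 52<<0 -> acc=52 shift=7 [end]
Varint 2: bytes[2:3] = 34 -> value 52 (1 byte(s))
  byte[3]=0xAB cont=1 payload=0x2B=43: acc |= 43<<0 -> acc=43 shift=7
  byte[4]=0x76 cont=0 payload=0x76=118: acc |= 118<<7 -> acc=15147 shift=14 [end]
Varint 3: bytes[3:5] = AB 76 -> value 15147 (2 byte(s))
  byte[5]=0x12 cont=0 payload=0x12=18: acc |= 18<<0 -> acc=18 shift=7 [end]
Varint 4: bytes[5:6] = 12 -> value 18 (1 byte(s))

Answer: 763 52 15147 18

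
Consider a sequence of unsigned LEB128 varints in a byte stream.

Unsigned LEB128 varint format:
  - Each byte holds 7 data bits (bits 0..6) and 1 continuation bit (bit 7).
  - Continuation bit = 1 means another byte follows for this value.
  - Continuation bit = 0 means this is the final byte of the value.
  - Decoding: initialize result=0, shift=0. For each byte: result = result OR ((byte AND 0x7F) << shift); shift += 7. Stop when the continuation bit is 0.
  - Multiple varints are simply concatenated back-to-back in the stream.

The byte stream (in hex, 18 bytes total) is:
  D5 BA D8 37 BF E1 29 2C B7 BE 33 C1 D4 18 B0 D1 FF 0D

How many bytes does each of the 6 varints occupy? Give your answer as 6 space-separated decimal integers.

  byte[0]=0xD5 cont=1 payload=0x55=85: acc |= 85<<0 -> acc=85 shift=7
  byte[1]=0xBA cont=1 payload=0x3A=58: acc |= 58<<7 -> acc=7509 shift=14
  byte[2]=0xD8 cont=1 payload=0x58=88: acc |= 88<<14 -> acc=1449301 shift=21
  byte[3]=0x37 cont=0 payload=0x37=55: acc |= 55<<21 -> acc=116792661 shift=28 [end]
Varint 1: bytes[0:4] = D5 BA D8 37 -> value 116792661 (4 byte(s))
  byte[4]=0xBF cont=1 payload=0x3F=63: acc |= 63<<0 -> acc=63 shift=7
  byte[5]=0xE1 cont=1 payload=0x61=97: acc |= 97<<7 -> acc=12479 shift=14
  byte[6]=0x29 cont=0 payload=0x29=41: acc |= 41<<14 -> acc=684223 shift=21 [end]
Varint 2: bytes[4:7] = BF E1 29 -> value 684223 (3 byte(s))
  byte[7]=0x2C cont=0 payload=0x2C=44: acc |= 44<<0 -> acc=44 shift=7 [end]
Varint 3: bytes[7:8] = 2C -> value 44 (1 byte(s))
  byte[8]=0xB7 cont=1 payload=0x37=55: acc |= 55<<0 -> acc=55 shift=7
  byte[9]=0xBE cont=1 payload=0x3E=62: acc |= 62<<7 -> acc=7991 shift=14
  byte[10]=0x33 cont=0 payload=0x33=51: acc |= 51<<14 -> acc=843575 shift=21 [end]
Varint 4: bytes[8:11] = B7 BE 33 -> value 843575 (3 byte(s))
  byte[11]=0xC1 cont=1 payload=0x41=65: acc |= 65<<0 -> acc=65 shift=7
  byte[12]=0xD4 cont=1 payload=0x54=84: acc |= 84<<7 -> acc=10817 shift=14
  byte[13]=0x18 cont=0 payload=0x18=24: acc |= 24<<14 -> acc=404033 shift=21 [end]
Varint 5: bytes[11:14] = C1 D4 18 -> value 404033 (3 byte(s))
  byte[14]=0xB0 cont=1 payload=0x30=48: acc |= 48<<0 -> acc=48 shift=7
  byte[15]=0xD1 cont=1 payload=0x51=81: acc |= 81<<7 -> acc=10416 shift=14
  byte[16]=0xFF cont=1 payload=0x7F=127: acc |= 127<<14 -> acc=2091184 shift=21
  byte[17]=0x0D cont=0 payload=0x0D=13: acc |= 13<<21 -> acc=29354160 shift=28 [end]
Varint 6: bytes[14:18] = B0 D1 FF 0D -> value 29354160 (4 byte(s))

Answer: 4 3 1 3 3 4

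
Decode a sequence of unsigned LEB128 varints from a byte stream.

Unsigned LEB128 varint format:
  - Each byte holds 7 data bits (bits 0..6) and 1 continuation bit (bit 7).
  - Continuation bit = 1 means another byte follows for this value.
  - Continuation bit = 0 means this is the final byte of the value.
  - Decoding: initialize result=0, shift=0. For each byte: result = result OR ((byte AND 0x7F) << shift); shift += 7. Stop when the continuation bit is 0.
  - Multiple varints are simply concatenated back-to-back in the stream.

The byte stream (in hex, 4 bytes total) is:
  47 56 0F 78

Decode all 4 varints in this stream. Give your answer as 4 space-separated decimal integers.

  byte[0]=0x47 cont=0 payload=0x47=71: acc |= 71<<0 -> acc=71 shift=7 [end]
Varint 1: bytes[0:1] = 47 -> value 71 (1 byte(s))
  byte[1]=0x56 cont=0 payload=0x56=86: acc |= 86<<0 -> acc=86 shift=7 [end]
Varint 2: bytes[1:2] = 56 -> value 86 (1 byte(s))
  byte[2]=0x0F cont=0 payload=0x0F=15: acc |= 15<<0 -> acc=15 shift=7 [end]
Varint 3: bytes[2:3] = 0F -> value 15 (1 byte(s))
  byte[3]=0x78 cont=0 payload=0x78=120: acc |= 120<<0 -> acc=120 shift=7 [end]
Varint 4: bytes[3:4] = 78 -> value 120 (1 byte(s))

Answer: 71 86 15 120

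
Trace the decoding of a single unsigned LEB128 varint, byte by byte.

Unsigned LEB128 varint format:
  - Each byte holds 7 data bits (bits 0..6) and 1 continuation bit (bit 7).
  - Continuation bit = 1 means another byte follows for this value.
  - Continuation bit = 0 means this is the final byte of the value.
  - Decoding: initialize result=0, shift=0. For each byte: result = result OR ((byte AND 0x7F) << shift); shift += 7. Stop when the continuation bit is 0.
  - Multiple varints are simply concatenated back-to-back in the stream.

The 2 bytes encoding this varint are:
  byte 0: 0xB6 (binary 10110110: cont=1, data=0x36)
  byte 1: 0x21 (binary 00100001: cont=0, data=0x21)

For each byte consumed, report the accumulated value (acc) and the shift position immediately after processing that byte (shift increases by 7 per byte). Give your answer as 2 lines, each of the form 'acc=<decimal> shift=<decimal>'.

byte 0=0xB6: payload=0x36=54, contrib = 54<<0 = 54; acc -> 54, shift -> 7
byte 1=0x21: payload=0x21=33, contrib = 33<<7 = 4224; acc -> 4278, shift -> 14

Answer: acc=54 shift=7
acc=4278 shift=14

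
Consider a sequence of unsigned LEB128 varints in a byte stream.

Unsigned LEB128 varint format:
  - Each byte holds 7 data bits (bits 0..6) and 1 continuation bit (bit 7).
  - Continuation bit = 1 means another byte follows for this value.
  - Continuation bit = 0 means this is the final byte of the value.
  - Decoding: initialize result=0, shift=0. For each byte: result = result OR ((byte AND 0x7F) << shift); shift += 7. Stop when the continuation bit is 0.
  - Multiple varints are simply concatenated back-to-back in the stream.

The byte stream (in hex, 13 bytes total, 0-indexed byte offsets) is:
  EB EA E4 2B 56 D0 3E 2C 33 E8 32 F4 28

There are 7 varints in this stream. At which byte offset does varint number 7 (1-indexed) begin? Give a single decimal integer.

Answer: 11

Derivation:
  byte[0]=0xEB cont=1 payload=0x6B=107: acc |= 107<<0 -> acc=107 shift=7
  byte[1]=0xEA cont=1 payload=0x6A=106: acc |= 106<<7 -> acc=13675 shift=14
  byte[2]=0xE4 cont=1 payload=0x64=100: acc |= 100<<14 -> acc=1652075 shift=21
  byte[3]=0x2B cont=0 payload=0x2B=43: acc |= 43<<21 -> acc=91829611 shift=28 [end]
Varint 1: bytes[0:4] = EB EA E4 2B -> value 91829611 (4 byte(s))
  byte[4]=0x56 cont=0 payload=0x56=86: acc |= 86<<0 -> acc=86 shift=7 [end]
Varint 2: bytes[4:5] = 56 -> value 86 (1 byte(s))
  byte[5]=0xD0 cont=1 payload=0x50=80: acc |= 80<<0 -> acc=80 shift=7
  byte[6]=0x3E cont=0 payload=0x3E=62: acc |= 62<<7 -> acc=8016 shift=14 [end]
Varint 3: bytes[5:7] = D0 3E -> value 8016 (2 byte(s))
  byte[7]=0x2C cont=0 payload=0x2C=44: acc |= 44<<0 -> acc=44 shift=7 [end]
Varint 4: bytes[7:8] = 2C -> value 44 (1 byte(s))
  byte[8]=0x33 cont=0 payload=0x33=51: acc |= 51<<0 -> acc=51 shift=7 [end]
Varint 5: bytes[8:9] = 33 -> value 51 (1 byte(s))
  byte[9]=0xE8 cont=1 payload=0x68=104: acc |= 104<<0 -> acc=104 shift=7
  byte[10]=0x32 cont=0 payload=0x32=50: acc |= 50<<7 -> acc=6504 shift=14 [end]
Varint 6: bytes[9:11] = E8 32 -> value 6504 (2 byte(s))
  byte[11]=0xF4 cont=1 payload=0x74=116: acc |= 116<<0 -> acc=116 shift=7
  byte[12]=0x28 cont=0 payload=0x28=40: acc |= 40<<7 -> acc=5236 shift=14 [end]
Varint 7: bytes[11:13] = F4 28 -> value 5236 (2 byte(s))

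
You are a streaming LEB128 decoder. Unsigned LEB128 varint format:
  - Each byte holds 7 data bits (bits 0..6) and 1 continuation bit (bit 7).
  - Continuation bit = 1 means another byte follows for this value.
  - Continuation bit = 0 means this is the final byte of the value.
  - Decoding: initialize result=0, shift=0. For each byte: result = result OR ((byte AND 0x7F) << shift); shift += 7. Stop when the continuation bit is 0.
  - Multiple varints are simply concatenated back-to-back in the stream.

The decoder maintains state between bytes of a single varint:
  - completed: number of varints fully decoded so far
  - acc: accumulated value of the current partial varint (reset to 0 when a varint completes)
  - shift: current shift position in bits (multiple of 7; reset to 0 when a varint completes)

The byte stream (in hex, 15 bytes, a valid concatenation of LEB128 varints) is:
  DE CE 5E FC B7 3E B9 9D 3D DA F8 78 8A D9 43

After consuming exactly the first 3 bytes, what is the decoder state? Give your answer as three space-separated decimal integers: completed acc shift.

Answer: 1 0 0

Derivation:
byte[0]=0xDE cont=1 payload=0x5E: acc |= 94<<0 -> completed=0 acc=94 shift=7
byte[1]=0xCE cont=1 payload=0x4E: acc |= 78<<7 -> completed=0 acc=10078 shift=14
byte[2]=0x5E cont=0 payload=0x5E: varint #1 complete (value=1550174); reset -> completed=1 acc=0 shift=0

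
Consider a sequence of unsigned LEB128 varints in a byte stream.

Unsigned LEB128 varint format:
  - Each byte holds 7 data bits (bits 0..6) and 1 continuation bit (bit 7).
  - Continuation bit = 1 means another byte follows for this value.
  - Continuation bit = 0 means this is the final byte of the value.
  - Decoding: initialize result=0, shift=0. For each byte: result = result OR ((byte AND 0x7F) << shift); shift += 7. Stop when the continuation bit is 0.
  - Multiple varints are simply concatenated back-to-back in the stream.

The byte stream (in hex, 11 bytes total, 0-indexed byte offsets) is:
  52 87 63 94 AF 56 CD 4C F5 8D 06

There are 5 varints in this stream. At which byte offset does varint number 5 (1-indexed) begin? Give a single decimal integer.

  byte[0]=0x52 cont=0 payload=0x52=82: acc |= 82<<0 -> acc=82 shift=7 [end]
Varint 1: bytes[0:1] = 52 -> value 82 (1 byte(s))
  byte[1]=0x87 cont=1 payload=0x07=7: acc |= 7<<0 -> acc=7 shift=7
  byte[2]=0x63 cont=0 payload=0x63=99: acc |= 99<<7 -> acc=12679 shift=14 [end]
Varint 2: bytes[1:3] = 87 63 -> value 12679 (2 byte(s))
  byte[3]=0x94 cont=1 payload=0x14=20: acc |= 20<<0 -> acc=20 shift=7
  byte[4]=0xAF cont=1 payload=0x2F=47: acc |= 47<<7 -> acc=6036 shift=14
  byte[5]=0x56 cont=0 payload=0x56=86: acc |= 86<<14 -> acc=1415060 shift=21 [end]
Varint 3: bytes[3:6] = 94 AF 56 -> value 1415060 (3 byte(s))
  byte[6]=0xCD cont=1 payload=0x4D=77: acc |= 77<<0 -> acc=77 shift=7
  byte[7]=0x4C cont=0 payload=0x4C=76: acc |= 76<<7 -> acc=9805 shift=14 [end]
Varint 4: bytes[6:8] = CD 4C -> value 9805 (2 byte(s))
  byte[8]=0xF5 cont=1 payload=0x75=117: acc |= 117<<0 -> acc=117 shift=7
  byte[9]=0x8D cont=1 payload=0x0D=13: acc |= 13<<7 -> acc=1781 shift=14
  byte[10]=0x06 cont=0 payload=0x06=6: acc |= 6<<14 -> acc=100085 shift=21 [end]
Varint 5: bytes[8:11] = F5 8D 06 -> value 100085 (3 byte(s))

Answer: 8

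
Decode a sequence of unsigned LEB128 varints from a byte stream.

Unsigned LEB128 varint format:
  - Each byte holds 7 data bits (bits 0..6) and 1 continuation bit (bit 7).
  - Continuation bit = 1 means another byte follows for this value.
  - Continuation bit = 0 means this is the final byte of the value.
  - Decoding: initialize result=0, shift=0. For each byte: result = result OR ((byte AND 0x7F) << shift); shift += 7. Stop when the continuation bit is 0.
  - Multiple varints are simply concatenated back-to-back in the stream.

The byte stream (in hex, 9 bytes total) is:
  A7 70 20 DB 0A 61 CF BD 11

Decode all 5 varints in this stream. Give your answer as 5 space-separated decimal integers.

Answer: 14375 32 1371 97 286415

Derivation:
  byte[0]=0xA7 cont=1 payload=0x27=39: acc |= 39<<0 -> acc=39 shift=7
  byte[1]=0x70 cont=0 payload=0x70=112: acc |= 112<<7 -> acc=14375 shift=14 [end]
Varint 1: bytes[0:2] = A7 70 -> value 14375 (2 byte(s))
  byte[2]=0x20 cont=0 payload=0x20=32: acc |= 32<<0 -> acc=32 shift=7 [end]
Varint 2: bytes[2:3] = 20 -> value 32 (1 byte(s))
  byte[3]=0xDB cont=1 payload=0x5B=91: acc |= 91<<0 -> acc=91 shift=7
  byte[4]=0x0A cont=0 payload=0x0A=10: acc |= 10<<7 -> acc=1371 shift=14 [end]
Varint 3: bytes[3:5] = DB 0A -> value 1371 (2 byte(s))
  byte[5]=0x61 cont=0 payload=0x61=97: acc |= 97<<0 -> acc=97 shift=7 [end]
Varint 4: bytes[5:6] = 61 -> value 97 (1 byte(s))
  byte[6]=0xCF cont=1 payload=0x4F=79: acc |= 79<<0 -> acc=79 shift=7
  byte[7]=0xBD cont=1 payload=0x3D=61: acc |= 61<<7 -> acc=7887 shift=14
  byte[8]=0x11 cont=0 payload=0x11=17: acc |= 17<<14 -> acc=286415 shift=21 [end]
Varint 5: bytes[6:9] = CF BD 11 -> value 286415 (3 byte(s))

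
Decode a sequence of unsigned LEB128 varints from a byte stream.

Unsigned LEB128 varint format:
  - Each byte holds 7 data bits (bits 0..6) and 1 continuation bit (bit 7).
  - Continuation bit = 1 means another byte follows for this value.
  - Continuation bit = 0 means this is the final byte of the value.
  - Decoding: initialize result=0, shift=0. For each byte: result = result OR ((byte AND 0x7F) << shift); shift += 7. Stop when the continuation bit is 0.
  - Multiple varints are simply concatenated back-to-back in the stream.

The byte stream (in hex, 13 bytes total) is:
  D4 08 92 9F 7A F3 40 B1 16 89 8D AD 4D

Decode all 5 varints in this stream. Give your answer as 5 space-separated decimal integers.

  byte[0]=0xD4 cont=1 payload=0x54=84: acc |= 84<<0 -> acc=84 shift=7
  byte[1]=0x08 cont=0 payload=0x08=8: acc |= 8<<7 -> acc=1108 shift=14 [end]
Varint 1: bytes[0:2] = D4 08 -> value 1108 (2 byte(s))
  byte[2]=0x92 cont=1 payload=0x12=18: acc |= 18<<0 -> acc=18 shift=7
  byte[3]=0x9F cont=1 payload=0x1F=31: acc |= 31<<7 -> acc=3986 shift=14
  byte[4]=0x7A cont=0 payload=0x7A=122: acc |= 122<<14 -> acc=2002834 shift=21 [end]
Varint 2: bytes[2:5] = 92 9F 7A -> value 2002834 (3 byte(s))
  byte[5]=0xF3 cont=1 payload=0x73=115: acc |= 115<<0 -> acc=115 shift=7
  byte[6]=0x40 cont=0 payload=0x40=64: acc |= 64<<7 -> acc=8307 shift=14 [end]
Varint 3: bytes[5:7] = F3 40 -> value 8307 (2 byte(s))
  byte[7]=0xB1 cont=1 payload=0x31=49: acc |= 49<<0 -> acc=49 shift=7
  byte[8]=0x16 cont=0 payload=0x16=22: acc |= 22<<7 -> acc=2865 shift=14 [end]
Varint 4: bytes[7:9] = B1 16 -> value 2865 (2 byte(s))
  byte[9]=0x89 cont=1 payload=0x09=9: acc |= 9<<0 -> acc=9 shift=7
  byte[10]=0x8D cont=1 payload=0x0D=13: acc |= 13<<7 -> acc=1673 shift=14
  byte[11]=0xAD cont=1 payload=0x2D=45: acc |= 45<<14 -> acc=738953 shift=21
  byte[12]=0x4D cont=0 payload=0x4D=77: acc |= 77<<21 -> acc=162219657 shift=28 [end]
Varint 5: bytes[9:13] = 89 8D AD 4D -> value 162219657 (4 byte(s))

Answer: 1108 2002834 8307 2865 162219657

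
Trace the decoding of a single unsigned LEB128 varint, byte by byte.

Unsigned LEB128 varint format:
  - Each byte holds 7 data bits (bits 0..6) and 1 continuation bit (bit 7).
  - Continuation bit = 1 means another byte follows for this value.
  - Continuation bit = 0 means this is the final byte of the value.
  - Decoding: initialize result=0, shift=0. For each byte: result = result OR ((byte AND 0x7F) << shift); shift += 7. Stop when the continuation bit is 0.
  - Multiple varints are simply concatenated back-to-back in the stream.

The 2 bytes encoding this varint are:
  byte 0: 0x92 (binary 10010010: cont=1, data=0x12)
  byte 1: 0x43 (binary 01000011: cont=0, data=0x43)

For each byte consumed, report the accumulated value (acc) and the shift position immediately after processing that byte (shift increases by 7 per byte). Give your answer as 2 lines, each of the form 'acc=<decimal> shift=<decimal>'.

Answer: acc=18 shift=7
acc=8594 shift=14

Derivation:
byte 0=0x92: payload=0x12=18, contrib = 18<<0 = 18; acc -> 18, shift -> 7
byte 1=0x43: payload=0x43=67, contrib = 67<<7 = 8576; acc -> 8594, shift -> 14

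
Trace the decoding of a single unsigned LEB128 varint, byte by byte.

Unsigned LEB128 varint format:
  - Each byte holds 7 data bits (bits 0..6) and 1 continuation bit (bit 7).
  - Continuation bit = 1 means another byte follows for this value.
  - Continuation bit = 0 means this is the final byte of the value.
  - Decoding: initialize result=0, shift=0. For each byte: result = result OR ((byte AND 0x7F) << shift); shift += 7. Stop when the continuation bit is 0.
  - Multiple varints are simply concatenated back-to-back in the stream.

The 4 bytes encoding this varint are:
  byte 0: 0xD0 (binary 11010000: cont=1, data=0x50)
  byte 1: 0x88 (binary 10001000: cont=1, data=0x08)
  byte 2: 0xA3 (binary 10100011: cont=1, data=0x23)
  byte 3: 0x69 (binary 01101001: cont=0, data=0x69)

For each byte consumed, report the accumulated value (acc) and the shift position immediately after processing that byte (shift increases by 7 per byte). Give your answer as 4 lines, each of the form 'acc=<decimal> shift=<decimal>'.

byte 0=0xD0: payload=0x50=80, contrib = 80<<0 = 80; acc -> 80, shift -> 7
byte 1=0x88: payload=0x08=8, contrib = 8<<7 = 1024; acc -> 1104, shift -> 14
byte 2=0xA3: payload=0x23=35, contrib = 35<<14 = 573440; acc -> 574544, shift -> 21
byte 3=0x69: payload=0x69=105, contrib = 105<<21 = 220200960; acc -> 220775504, shift -> 28

Answer: acc=80 shift=7
acc=1104 shift=14
acc=574544 shift=21
acc=220775504 shift=28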